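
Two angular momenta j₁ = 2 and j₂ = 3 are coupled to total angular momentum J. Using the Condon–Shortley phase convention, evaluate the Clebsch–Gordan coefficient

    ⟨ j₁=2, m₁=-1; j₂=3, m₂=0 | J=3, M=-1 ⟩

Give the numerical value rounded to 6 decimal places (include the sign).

triangle: 2!×2!×4!/9! = 96/362880
(j±m)!: 1!×3!×3!×3!×2!×4! = 10368
prefactor² = (2J+1)×Δ×N² = 96/5
  k=1: −1/(1!×1!×2!×2!×0!×2!) = -1/8
  k=2: +1/(2!×0!×1!×1!×1!×3!) = 1/12
Σ = -1/24  ⇒  CG² = 96/5×(-1/24)² = 1/30
CG = −√(1/30) = -0.182574

-0.182574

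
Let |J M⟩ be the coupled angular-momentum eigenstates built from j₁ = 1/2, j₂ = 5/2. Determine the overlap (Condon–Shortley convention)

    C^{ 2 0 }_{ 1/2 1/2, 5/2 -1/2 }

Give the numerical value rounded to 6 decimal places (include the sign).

j₁+j₂−J=1  J+j₁−j₂=0  J−j₁+j₂=4  j₁+j₂+J+1=6
(j₁±m₁, j₂±m₂, J±M) = (1,0,2,3,2,2)
P² = 8
sum k=0..0:
  [0] +1/4 = 1/4
S = 1/4
C² = P²·S² = 1/2 ; C = +0.707107

+0.707107  (= +√(1/2))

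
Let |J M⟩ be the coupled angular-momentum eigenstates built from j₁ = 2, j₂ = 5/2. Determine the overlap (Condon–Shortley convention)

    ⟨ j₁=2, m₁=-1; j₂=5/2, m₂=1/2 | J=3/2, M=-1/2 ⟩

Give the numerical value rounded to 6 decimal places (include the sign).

+0.487950

√[4·3!1!2!/7! · 1!3!3!2!1!2!] = √(48/35)
  +(−1)^2/∏(2,1,1,1,0,1)! = 1/2  (running 1/2)
  +(−1)^3/∏(3,0,0,0,1,2)! = -1/12  (running 5/12)
⟨..|..⟩ = √(48/35)·(5/12) = +0.487950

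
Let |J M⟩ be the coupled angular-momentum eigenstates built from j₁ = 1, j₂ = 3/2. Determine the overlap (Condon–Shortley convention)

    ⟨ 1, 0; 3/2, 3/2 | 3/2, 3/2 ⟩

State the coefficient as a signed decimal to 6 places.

√[4·1!1!2!/5! · 1!1!3!0!3!0!] = √(12/5)
  +(−1)^1/∏(1,0,0,2,1,0)! = -1/2  (running -1/2)
⟨..|..⟩ = √(12/5)·(-1/2) = -0.774597

-0.774597  (= −√(3/5))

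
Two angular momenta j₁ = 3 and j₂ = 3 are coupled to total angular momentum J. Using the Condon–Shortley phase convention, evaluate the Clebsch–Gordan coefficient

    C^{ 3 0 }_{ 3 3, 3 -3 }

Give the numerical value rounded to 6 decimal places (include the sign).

j₁+j₂−J=3  J+j₁−j₂=3  J−j₁+j₂=3  j₁+j₂+J+1=10
(j₁±m₁, j₂±m₂, J±M) = (6,0,0,6,3,3)
P² = 7776
sum k=0..0:
  [0] +1/216 = 1/216
S = 1/216
C² = P²·S² = 1/6 ; C = +0.408248

+0.408248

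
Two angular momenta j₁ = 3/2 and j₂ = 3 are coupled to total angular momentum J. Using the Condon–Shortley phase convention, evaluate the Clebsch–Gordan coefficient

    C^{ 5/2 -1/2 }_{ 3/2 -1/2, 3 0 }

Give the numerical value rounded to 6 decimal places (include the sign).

√[6·2!1!4!/8! · 1!2!3!3!2!3!] = √(216/35)
  +(−1)^1/∏(1,1,1,2,0,2)! = -1/4  (running -1/4)
  +(−1)^2/∏(2,0,0,1,1,3)! = 1/12  (running -1/6)
⟨..|..⟩ = √(216/35)·(-1/6) = -0.414039

-0.414039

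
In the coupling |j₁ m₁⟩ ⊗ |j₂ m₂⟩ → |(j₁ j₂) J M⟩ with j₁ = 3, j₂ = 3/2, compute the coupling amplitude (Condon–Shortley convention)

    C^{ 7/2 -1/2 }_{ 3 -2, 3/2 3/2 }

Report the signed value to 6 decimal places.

triangle: 1!·5!·2!/9! = 240/362880
(j±m)!: 1!·5!·3!·0!·3!·4! = 103680
prefactor² = (2J+1)·Δ·N² = 3840/7
  k=1: −1/(1!·0!·4!·2!·1!·0!) = -1/48
Σ = -1/48  ⇒  CG² = 3840/7·(-1/48)² = 5/21
CG = −√(5/21) = -0.487950

-0.487950  (= −√(5/21))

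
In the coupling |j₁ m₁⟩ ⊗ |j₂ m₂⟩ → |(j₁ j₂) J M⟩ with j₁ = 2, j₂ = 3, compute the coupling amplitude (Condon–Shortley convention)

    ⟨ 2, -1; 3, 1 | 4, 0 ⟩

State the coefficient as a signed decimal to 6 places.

j₁+j₂−J=1  J+j₁−j₂=3  J−j₁+j₂=5  j₁+j₂+J+1=10
(j₁±m₁, j₂±m₂, J±M) = (1,3,4,2,4,4)
P² = 10368/35
sum k=0..1:
  [0] +1/144 = 1/144
  [1] −1/24 = -1/24
S = -5/144
C² = P²·S² = 5/14 ; C = -0.597614

−√(5/14) ≈ -0.597614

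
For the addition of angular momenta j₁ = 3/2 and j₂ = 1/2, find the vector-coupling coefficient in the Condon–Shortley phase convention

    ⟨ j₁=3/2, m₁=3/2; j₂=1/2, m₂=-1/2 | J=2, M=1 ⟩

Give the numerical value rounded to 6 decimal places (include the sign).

j₁+j₂−J=0  J+j₁−j₂=3  J−j₁+j₂=1  j₁+j₂+J+1=5
(j₁±m₁, j₂±m₂, J±M) = (3,0,0,1,3,1)
P² = 9
sum k=0..0:
  [0] +1/6 = 1/6
S = 1/6
C² = P²·S² = 1/4 ; C = +0.500000

+√(1/4) ≈ +0.500000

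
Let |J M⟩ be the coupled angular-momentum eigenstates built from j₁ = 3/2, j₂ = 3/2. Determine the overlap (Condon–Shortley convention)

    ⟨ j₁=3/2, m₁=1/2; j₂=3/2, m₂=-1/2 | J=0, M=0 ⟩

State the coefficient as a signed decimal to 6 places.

−√(1/4) = -0.500000

triangle: 3!×0!×0!/4! = 6/24
(j±m)!: 2!×1!×1!×2!×0!×0! = 4
prefactor² = (2J+1)×Δ×N² = 1
  k=1: −1/(1!×2!×0!×0!×0!×0!) = -1/2
Σ = -1/2  ⇒  CG² = 1×(-1/2)² = 1/4
CG = −√(1/4) = -0.500000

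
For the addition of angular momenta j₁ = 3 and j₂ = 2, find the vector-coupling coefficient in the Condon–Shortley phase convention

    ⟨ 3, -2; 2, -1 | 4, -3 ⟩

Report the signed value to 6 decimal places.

-0.223607  (= −√(1/20))

triangle: 1!*5!*3!/10! = 720/3628800
(j±m)!: 1!*5!*1!*3!*1!*7! = 3628800
prefactor² = (2J+1)*Δ*N² = 6480
  k=0: +1/(0!*1!*5!*1!*0!*2!) = 1/240
  k=1: −1/(1!*0!*4!*0!*1!*3!) = -1/144
Σ = -1/360  ⇒  CG² = 6480*(-1/360)² = 1/20
CG = −√(1/20) = -0.223607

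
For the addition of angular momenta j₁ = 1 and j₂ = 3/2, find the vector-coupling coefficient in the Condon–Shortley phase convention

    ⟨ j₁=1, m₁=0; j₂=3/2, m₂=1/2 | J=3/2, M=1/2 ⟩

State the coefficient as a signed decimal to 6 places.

j₁+j₂−J=1  J+j₁−j₂=1  J−j₁+j₂=2  j₁+j₂+J+1=5
(j₁±m₁, j₂±m₂, J±M) = (1,1,2,1,2,1)
P² = 4/15
sum k=0..1:
  [0] +1/2 = 1/2
  [1] −1/1 = -1
S = -1/2
C² = P²·S² = 1/15 ; C = -0.258199

−√(1/15) = -0.258199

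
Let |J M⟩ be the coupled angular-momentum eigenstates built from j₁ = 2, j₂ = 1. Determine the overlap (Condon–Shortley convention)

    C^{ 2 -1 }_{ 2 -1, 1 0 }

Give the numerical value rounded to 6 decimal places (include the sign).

√[5·1!3!1!/6! · 1!3!1!1!1!3!] = √(3/2)
  +(−1)^0/∏(0,1,3,1,0,0)! = 1/6  (running 1/6)
  +(−1)^1/∏(1,0,2,0,1,1)! = -1/2  (running -1/3)
⟨..|..⟩ = √(3/2)·(-1/3) = -0.408248

-0.408248  (= −√(1/6))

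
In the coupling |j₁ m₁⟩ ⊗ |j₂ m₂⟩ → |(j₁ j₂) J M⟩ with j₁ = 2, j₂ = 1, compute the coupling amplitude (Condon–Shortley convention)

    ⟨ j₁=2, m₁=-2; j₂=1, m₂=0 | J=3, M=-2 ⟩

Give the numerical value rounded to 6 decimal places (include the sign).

+√(1/3) ≈ +0.577350

√[7·0!4!2!/7! · 0!4!1!1!1!5!] = √(192)
  +(−1)^0/∏(0,0,4,1,0,1)! = 1/24  (running 1/24)
⟨..|..⟩ = √(192)·(1/24) = +0.577350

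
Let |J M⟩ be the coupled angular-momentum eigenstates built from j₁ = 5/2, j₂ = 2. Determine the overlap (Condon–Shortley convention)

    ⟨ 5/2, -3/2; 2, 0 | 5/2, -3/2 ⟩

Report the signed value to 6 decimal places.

-0.119523

j₁+j₂−J=2  J+j₁−j₂=3  J−j₁+j₂=2  j₁+j₂+J+1=8
(j₁±m₁, j₂±m₂, J±M) = (1,4,2,2,1,4)
P² = 288/35
sum k=1..2:
  [1] −1/6 = -1/6
  [2] +1/8 = 1/8
S = -1/24
C² = P²·S² = 1/70 ; C = -0.119523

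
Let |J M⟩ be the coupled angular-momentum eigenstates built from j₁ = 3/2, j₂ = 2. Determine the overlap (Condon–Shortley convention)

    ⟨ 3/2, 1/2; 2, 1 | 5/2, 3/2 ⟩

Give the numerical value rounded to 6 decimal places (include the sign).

j₁+j₂−J=1  J+j₁−j₂=2  J−j₁+j₂=3  j₁+j₂+J+1=7
(j₁±m₁, j₂±m₂, J±M) = (2,1,3,1,4,1)
P² = 144/35
sum k=0..1:
  [0] +1/6 = 1/6
  [1] −1/4 = -1/4
S = -1/12
C² = P²·S² = 1/35 ; C = -0.169031

−√(1/35) ≈ -0.169031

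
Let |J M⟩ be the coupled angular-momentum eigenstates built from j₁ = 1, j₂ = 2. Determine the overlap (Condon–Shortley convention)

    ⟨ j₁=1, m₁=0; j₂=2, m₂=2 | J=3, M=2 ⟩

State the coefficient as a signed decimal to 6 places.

+0.577350  (= +√(1/3))

triangle: 0!*2!*4!/7! = 48/5040
(j±m)!: 1!*1!*4!*0!*5!*1! = 2880
prefactor² = (2J+1)*Δ*N² = 192
  k=0: +1/(0!*0!*1!*4!*1!*0!) = 1/24
Σ = 1/24  ⇒  CG² = 192*1/24² = 1/3
CG = +√(1/3) = +0.577350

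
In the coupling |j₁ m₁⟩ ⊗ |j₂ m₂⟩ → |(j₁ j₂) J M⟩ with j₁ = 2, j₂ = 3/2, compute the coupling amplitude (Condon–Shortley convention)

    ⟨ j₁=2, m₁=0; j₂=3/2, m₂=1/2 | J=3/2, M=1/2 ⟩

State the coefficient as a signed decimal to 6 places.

triangle: 2!·2!·1!/6! = 4/720
(j±m)!: 2!·2!·2!·1!·2!·1! = 16
prefactor² = (2J+1)·Δ·N² = 16/45
  k=1: −1/(1!·1!·1!·1!·1!·0!) = -1
  k=2: +1/(2!·0!·0!·0!·2!·1!) = 1/4
Σ = -3/4  ⇒  CG² = 16/45·(-3/4)² = 1/5
CG = −√(1/5) = -0.447214

−√(1/5) ≈ -0.447214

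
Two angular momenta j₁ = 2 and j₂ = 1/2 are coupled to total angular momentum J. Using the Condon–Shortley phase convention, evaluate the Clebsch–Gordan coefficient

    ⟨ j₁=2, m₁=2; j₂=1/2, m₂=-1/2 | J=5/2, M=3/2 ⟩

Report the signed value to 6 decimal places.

triangle: 0!·4!·1!/6! = 24/720
(j±m)!: 4!·0!·0!·1!·4!·1! = 576
prefactor² = (2J+1)·Δ·N² = 576/5
  k=0: +1/(0!·0!·0!·0!·4!·1!) = 1/24
Σ = 1/24  ⇒  CG² = 576/5·1/24² = 1/5
CG = +√(1/5) = +0.447214

+√(1/5) = +0.447214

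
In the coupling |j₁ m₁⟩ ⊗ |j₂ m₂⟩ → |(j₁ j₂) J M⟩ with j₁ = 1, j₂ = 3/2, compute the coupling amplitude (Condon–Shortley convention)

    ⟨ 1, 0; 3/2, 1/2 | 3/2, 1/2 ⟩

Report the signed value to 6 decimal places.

triangle: 1!·1!·2!/5! = 2/120
(j±m)!: 1!·1!·2!·1!·2!·1! = 4
prefactor² = (2J+1)·Δ·N² = 4/15
  k=0: +1/(0!·1!·1!·2!·0!·0!) = 1/2
  k=1: −1/(1!·0!·0!·1!·1!·1!) = -1
Σ = -1/2  ⇒  CG² = 4/15·(-1/2)² = 1/15
CG = −√(1/15) = -0.258199

−√(1/15) = -0.258199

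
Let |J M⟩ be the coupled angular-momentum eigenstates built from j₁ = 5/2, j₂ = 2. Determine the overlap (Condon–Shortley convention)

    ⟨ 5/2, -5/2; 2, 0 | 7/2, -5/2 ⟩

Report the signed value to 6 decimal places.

√[8·1!4!3!/9! · 0!5!2!2!1!6!] = √(7680/7)
  +(−1)^1/∏(1,0,4,1,0,2)! = -1/48  (running -1/48)
⟨..|..⟩ = √(7680/7)·(-1/48) = -0.690066

−√(10/21) = -0.690066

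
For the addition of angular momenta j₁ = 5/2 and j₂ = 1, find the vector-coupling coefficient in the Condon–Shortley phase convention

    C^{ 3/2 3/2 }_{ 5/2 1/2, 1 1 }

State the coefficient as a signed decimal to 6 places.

+√(1/15) ≈ +0.258199

√[4·2!3!0!/6! · 3!2!2!0!3!0!] = √(48/5)
  +(−1)^2/∏(2,0,0,0,3,0)! = 1/12  (running 1/12)
⟨..|..⟩ = √(48/5)·(1/12) = +0.258199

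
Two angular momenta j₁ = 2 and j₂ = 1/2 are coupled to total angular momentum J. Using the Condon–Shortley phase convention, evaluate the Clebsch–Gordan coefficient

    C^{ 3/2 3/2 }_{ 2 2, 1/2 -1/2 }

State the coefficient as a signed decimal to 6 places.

+√(4/5) ≈ +0.894427

j₁+j₂−J=1  J+j₁−j₂=3  J−j₁+j₂=0  j₁+j₂+J+1=5
(j₁±m₁, j₂±m₂, J±M) = (4,0,0,1,3,0)
P² = 144/5
sum k=0..0:
  [0] +1/6 = 1/6
S = 1/6
C² = P²·S² = 4/5 ; C = +0.894427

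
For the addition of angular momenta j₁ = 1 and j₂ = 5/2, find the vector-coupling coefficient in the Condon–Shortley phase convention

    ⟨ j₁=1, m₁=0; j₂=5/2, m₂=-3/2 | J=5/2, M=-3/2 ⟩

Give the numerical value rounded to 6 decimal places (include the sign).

+√(9/35) ≈ +0.507093

√[6·1!1!4!/7! · 1!1!1!4!1!4!] = √(576/35)
  +(−1)^0/∏(0,1,1,1,0,3)! = 1/6  (running 1/6)
  +(−1)^1/∏(1,0,0,0,1,4)! = -1/24  (running 1/8)
⟨..|..⟩ = √(576/35)·(1/8) = +0.507093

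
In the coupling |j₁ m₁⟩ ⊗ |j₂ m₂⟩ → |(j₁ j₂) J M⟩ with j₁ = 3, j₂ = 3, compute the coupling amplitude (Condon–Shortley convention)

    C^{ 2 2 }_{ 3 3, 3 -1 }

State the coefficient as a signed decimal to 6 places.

+0.345033

triangle: 4!×2!×2!/9! = 96/362880
(j±m)!: 6!×0!×2!×4!×4!×0! = 829440
prefactor² = (2J+1)×Δ×N² = 7680/7
  k=0: +1/(0!×4!×0!×2!×2!×0!) = 1/96
Σ = 1/96  ⇒  CG² = 7680/7×1/96² = 5/42
CG = +√(5/42) = +0.345033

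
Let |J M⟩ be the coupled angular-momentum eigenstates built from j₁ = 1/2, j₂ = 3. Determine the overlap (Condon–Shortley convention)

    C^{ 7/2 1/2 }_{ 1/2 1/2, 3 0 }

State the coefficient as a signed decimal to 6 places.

triangle: 0!×1!×6!/8! = 720/40320
(j±m)!: 1!×0!×3!×3!×4!×3! = 5184
prefactor² = (2J+1)×Δ×N² = 5184/7
  k=0: +1/(0!×0!×0!×3!×1!×3!) = 1/36
Σ = 1/36  ⇒  CG² = 5184/7×1/36² = 4/7
CG = +√(4/7) = +0.755929

+√(4/7) ≈ +0.755929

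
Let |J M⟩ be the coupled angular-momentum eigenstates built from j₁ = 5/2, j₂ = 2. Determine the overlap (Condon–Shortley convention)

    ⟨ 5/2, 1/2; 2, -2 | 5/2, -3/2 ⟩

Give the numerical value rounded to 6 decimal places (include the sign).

+0.621059

triangle: 2!*3!*2!/8! = 24/40320
(j±m)!: 3!*2!*0!*4!*1!*4! = 6912
prefactor² = (2J+1)*Δ*N² = 864/35
  k=0: +1/(0!*2!*2!*0!*1!*2!) = 1/8
Σ = 1/8  ⇒  CG² = 864/35*1/8² = 27/70
CG = +√(27/70) = +0.621059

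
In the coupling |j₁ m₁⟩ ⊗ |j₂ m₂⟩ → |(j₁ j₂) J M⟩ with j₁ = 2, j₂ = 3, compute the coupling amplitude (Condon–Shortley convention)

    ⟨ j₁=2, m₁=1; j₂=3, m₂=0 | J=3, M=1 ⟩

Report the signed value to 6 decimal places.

√[7·2!2!4!/9! · 3!1!3!3!4!2!] = √(96/5)
  +(−1)^0/∏(0,2,1,3,1,1)! = 1/12  (running 1/12)
  +(−1)^1/∏(1,1,0,2,2,2)! = -1/8  (running -1/24)
⟨..|..⟩ = √(96/5)·(-1/24) = -0.182574

−√(1/30) = -0.182574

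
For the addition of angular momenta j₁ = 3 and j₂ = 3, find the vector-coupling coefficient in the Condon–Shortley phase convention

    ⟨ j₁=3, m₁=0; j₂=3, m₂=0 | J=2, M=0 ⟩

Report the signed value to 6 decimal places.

+√(4/21) = +0.436436

√[5·4!2!2!/9! · 3!3!3!3!2!2!] = √(48/7)
  +(−1)^1/∏(1,3,2,2,0,0)! = -1/24  (running -1/24)
  +(−1)^2/∏(2,2,1,1,1,1)! = 1/4  (running 5/24)
  +(−1)^3/∏(3,1,0,0,2,2)! = -1/24  (running 1/6)
⟨..|..⟩ = √(48/7)·(1/6) = +0.436436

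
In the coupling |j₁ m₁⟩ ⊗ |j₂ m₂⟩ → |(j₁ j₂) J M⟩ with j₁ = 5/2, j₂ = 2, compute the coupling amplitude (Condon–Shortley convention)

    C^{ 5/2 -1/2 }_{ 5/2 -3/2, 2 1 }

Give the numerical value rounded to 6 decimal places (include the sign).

+√(6/35) ≈ +0.414039

j₁+j₂−J=2  J+j₁−j₂=3  J−j₁+j₂=2  j₁+j₂+J+1=8
(j₁±m₁, j₂±m₂, J±M) = (1,4,3,1,2,3)
P² = 216/35
sum k=1..2:
  [1] −1/12 = -1/12
  [2] +1/4 = 1/4
S = 1/6
C² = P²·S² = 6/35 ; C = +0.414039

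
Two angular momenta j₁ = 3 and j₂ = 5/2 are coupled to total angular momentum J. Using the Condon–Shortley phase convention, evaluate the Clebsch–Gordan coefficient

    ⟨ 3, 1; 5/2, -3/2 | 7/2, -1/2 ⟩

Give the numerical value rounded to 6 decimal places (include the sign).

+√(8/63) ≈ +0.356348

j₁+j₂−J=2  J+j₁−j₂=4  J−j₁+j₂=3  j₁+j₂+J+1=10
(j₁±m₁, j₂±m₂, J±M) = (4,2,1,4,3,4)
P² = 18432/175
sum k=0..1:
  [0] +1/16 = 1/16
  [1] −1/36 = -1/36
S = 5/144
C² = P²·S² = 8/63 ; C = +0.356348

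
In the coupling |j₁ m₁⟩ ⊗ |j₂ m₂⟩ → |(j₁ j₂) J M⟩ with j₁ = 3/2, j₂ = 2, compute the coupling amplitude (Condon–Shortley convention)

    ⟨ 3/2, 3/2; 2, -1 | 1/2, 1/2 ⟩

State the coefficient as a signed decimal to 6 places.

j₁+j₂−J=3  J+j₁−j₂=0  J−j₁+j₂=1  j₁+j₂+J+1=5
(j₁±m₁, j₂±m₂, J±M) = (3,0,1,3,1,0)
P² = 18/5
sum k=0..0:
  [0] +1/6 = 1/6
S = 1/6
C² = P²·S² = 1/10 ; C = +0.316228

+0.316228  (= +√(1/10))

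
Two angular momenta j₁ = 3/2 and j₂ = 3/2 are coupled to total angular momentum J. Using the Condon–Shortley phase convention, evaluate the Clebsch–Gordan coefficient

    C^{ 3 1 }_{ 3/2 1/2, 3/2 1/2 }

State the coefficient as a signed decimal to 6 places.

√[7·0!3!3!/7! · 2!1!2!1!4!2!] = √(48/5)
  +(−1)^0/∏(0,0,1,2,2,1)! = 1/4  (running 1/4)
⟨..|..⟩ = √(48/5)·(1/4) = +0.774597

+√(3/5) ≈ +0.774597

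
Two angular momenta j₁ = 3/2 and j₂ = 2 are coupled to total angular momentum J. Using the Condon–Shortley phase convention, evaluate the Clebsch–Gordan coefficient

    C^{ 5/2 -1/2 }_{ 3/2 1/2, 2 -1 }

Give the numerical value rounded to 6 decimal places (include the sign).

+√(5/14) ≈ +0.597614

√[6·1!2!3!/7! · 2!1!1!3!2!3!] = √(72/35)
  +(−1)^0/∏(0,1,1,1,1,2)! = 1/2  (running 1/2)
  +(−1)^1/∏(1,0,0,0,2,3)! = -1/12  (running 5/12)
⟨..|..⟩ = √(72/35)·(5/12) = +0.597614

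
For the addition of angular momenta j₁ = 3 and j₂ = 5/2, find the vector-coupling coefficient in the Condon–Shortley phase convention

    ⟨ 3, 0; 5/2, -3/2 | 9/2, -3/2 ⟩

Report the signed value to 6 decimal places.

triangle: 1!*5!*4!/11! = 2880/39916800
(j±m)!: 3!*3!*1!*4!*3!*6! = 3732480
prefactor² = (2J+1)*Δ*N² = 207360/77
  k=0: +1/(0!*1!*3!*1!*2!*3!) = 1/72
  k=1: −1/(1!*0!*2!*0!*3!*4!) = -1/288
Σ = 1/96  ⇒  CG² = 207360/77*1/96² = 45/154
CG = +√(45/154) = +0.540562

+√(45/154) = +0.540562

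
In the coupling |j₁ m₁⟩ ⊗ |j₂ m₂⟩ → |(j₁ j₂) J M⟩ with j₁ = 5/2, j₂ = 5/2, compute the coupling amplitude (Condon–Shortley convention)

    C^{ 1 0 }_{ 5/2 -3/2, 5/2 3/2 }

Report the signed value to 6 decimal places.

−√(9/70) = -0.358569

triangle: 4!·1!·1!/7! = 24/5040
(j±m)!: 1!·4!·4!·1!·1!·1! = 576
prefactor² = (2J+1)·Δ·N² = 288/35
  k=3: −1/(3!·1!·1!·1!·0!·0!) = -1/6
  k=4: +1/(4!·0!·0!·0!·1!·1!) = 1/24
Σ = -1/8  ⇒  CG² = 288/35·(-1/8)² = 9/70
CG = −√(9/70) = -0.358569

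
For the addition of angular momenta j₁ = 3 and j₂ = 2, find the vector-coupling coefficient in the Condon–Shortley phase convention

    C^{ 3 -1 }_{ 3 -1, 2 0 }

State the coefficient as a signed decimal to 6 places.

j₁+j₂−J=2  J+j₁−j₂=4  J−j₁+j₂=2  j₁+j₂+J+1=9
(j₁±m₁, j₂±m₂, J±M) = (2,4,2,2,2,4)
P² = 256/15
sum k=0..2:
  [0] +1/96 = 1/96
  [1] −1/6 = -1/6
  [2] +1/16 = 1/16
S = -3/32
C² = P²·S² = 3/20 ; C = -0.387298

−√(3/20) ≈ -0.387298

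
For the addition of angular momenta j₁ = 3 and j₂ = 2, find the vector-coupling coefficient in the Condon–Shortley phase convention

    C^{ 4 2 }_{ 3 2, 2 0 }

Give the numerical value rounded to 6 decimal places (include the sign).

+√(12/35) = +0.585540

j₁+j₂−J=1  J+j₁−j₂=5  J−j₁+j₂=3  j₁+j₂+J+1=10
(j₁±m₁, j₂±m₂, J±M) = (5,1,2,2,6,2)
P² = 8640/7
sum k=0..1:
  [0] +1/48 = 1/48
  [1] −1/240 = -1/240
S = 1/60
C² = P²·S² = 12/35 ; C = +0.585540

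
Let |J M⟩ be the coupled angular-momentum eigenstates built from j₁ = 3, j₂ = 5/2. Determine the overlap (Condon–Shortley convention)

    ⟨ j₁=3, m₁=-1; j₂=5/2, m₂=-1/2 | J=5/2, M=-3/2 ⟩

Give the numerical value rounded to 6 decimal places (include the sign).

triangle: 3!*3!*2!/9! = 72/362880
(j±m)!: 2!*4!*2!*3!*1!*4! = 13824
prefactor² = (2J+1)*Δ*N² = 576/35
  k=1: −1/(1!*2!*3!*1!*0!*1!) = -1/12
  k=2: +1/(2!*1!*2!*0!*1!*2!) = 1/8
Σ = 1/24  ⇒  CG² = 576/35*1/24² = 1/35
CG = +√(1/35) = +0.169031

+√(1/35) ≈ +0.169031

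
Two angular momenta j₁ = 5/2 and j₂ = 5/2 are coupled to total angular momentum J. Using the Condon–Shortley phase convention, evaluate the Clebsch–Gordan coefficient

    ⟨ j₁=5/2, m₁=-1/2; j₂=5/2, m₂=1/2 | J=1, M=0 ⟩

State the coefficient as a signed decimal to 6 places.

+0.119523

√[3·4!1!1!/7! · 2!3!3!2!1!1!] = √(72/35)
  +(−1)^2/∏(2,2,1,1,0,0)! = 1/4  (running 1/4)
  +(−1)^3/∏(3,1,0,0,1,1)! = -1/6  (running 1/12)
⟨..|..⟩ = √(72/35)·(1/12) = +0.119523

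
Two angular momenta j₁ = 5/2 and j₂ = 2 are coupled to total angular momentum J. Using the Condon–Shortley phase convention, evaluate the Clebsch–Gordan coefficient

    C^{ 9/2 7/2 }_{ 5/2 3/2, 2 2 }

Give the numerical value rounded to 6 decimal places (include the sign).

+0.745356  (= +√(5/9))

triangle: 0!*5!*4!/10! = 2880/3628800
(j±m)!: 4!*1!*4!*0!*8!*1! = 23224320
prefactor² = (2J+1)*Δ*N² = 184320
  k=0: +1/(0!*0!*1!*4!*4!*0!) = 1/576
Σ = 1/576  ⇒  CG² = 184320*1/576² = 5/9
CG = +√(5/9) = +0.745356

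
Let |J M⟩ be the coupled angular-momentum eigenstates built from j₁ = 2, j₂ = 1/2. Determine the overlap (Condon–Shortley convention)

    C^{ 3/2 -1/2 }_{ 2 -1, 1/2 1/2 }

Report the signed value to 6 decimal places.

√[4·1!3!0!/5! · 1!3!1!0!1!2!] = √(12/5)
  +(−1)^1/∏(1,0,2,0,1,0)! = -1/2  (running -1/2)
⟨..|..⟩ = √(12/5)·(-1/2) = -0.774597

-0.774597  (= −√(3/5))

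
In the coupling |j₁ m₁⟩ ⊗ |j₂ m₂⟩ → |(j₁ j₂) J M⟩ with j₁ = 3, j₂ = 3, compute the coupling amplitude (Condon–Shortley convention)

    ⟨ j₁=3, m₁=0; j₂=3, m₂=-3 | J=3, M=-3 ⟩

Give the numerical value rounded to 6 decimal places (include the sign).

j₁+j₂−J=3  J+j₁−j₂=3  J−j₁+j₂=3  j₁+j₂+J+1=10
(j₁±m₁, j₂±m₂, J±M) = (3,3,0,6,0,6)
P² = 7776
sum k=0..0:
  [0] +1/216 = 1/216
S = 1/216
C² = P²·S² = 1/6 ; C = +0.408248

+√(1/6) = +0.408248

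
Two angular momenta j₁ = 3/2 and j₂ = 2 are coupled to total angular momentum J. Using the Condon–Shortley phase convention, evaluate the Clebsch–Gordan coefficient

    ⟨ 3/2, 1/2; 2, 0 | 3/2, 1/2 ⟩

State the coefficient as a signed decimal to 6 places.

j₁+j₂−J=2  J+j₁−j₂=1  J−j₁+j₂=2  j₁+j₂+J+1=6
(j₁±m₁, j₂±m₂, J±M) = (2,1,2,2,2,1)
P² = 16/45
sum k=0..1:
  [0] +1/4 = 1/4
  [1] −1/1 = -1
S = -3/4
C² = P²·S² = 1/5 ; C = -0.447214

-0.447214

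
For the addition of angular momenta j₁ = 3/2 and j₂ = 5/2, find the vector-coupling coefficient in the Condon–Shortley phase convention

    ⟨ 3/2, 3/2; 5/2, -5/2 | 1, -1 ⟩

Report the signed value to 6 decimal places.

√[3·3!0!2!/6! · 3!0!0!5!0!2!] = √(72)
  +(−1)^0/∏(0,3,0,0,0,2)! = 1/12  (running 1/12)
⟨..|..⟩ = √(72)·(1/12) = +0.707107

+√(1/2) ≈ +0.707107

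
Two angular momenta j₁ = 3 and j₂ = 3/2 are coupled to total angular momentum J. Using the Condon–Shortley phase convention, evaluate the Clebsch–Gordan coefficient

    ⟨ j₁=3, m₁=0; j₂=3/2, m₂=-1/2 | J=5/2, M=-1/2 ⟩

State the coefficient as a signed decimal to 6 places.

−√(6/35) = -0.414039

triangle: 2!·4!·1!/8! = 48/40320
(j±m)!: 3!·3!·1!·2!·2!·3! = 864
prefactor² = (2J+1)·Δ·N² = 216/35
  k=0: +1/(0!·2!·3!·1!·1!·0!) = 1/12
  k=1: −1/(1!·1!·2!·0!·2!·1!) = -1/4
Σ = -1/6  ⇒  CG² = 216/35·(-1/6)² = 6/35
CG = −√(6/35) = -0.414039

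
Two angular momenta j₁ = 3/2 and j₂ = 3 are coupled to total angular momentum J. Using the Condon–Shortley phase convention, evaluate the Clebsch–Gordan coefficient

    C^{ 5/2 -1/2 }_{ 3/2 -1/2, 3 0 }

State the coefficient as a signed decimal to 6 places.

-0.414039  (= −√(6/35))

√[6·2!1!4!/8! · 1!2!3!3!2!3!] = √(216/35)
  +(−1)^1/∏(1,1,1,2,0,2)! = -1/4  (running -1/4)
  +(−1)^2/∏(2,0,0,1,1,3)! = 1/12  (running -1/6)
⟨..|..⟩ = √(216/35)·(-1/6) = -0.414039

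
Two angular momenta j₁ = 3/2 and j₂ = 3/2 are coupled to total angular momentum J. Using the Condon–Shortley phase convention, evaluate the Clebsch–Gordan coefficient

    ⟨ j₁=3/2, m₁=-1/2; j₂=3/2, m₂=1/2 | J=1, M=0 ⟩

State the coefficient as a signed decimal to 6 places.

−√(1/20) = -0.223607

j₁+j₂−J=2  J+j₁−j₂=1  J−j₁+j₂=1  j₁+j₂+J+1=5
(j₁±m₁, j₂±m₂, J±M) = (1,2,2,1,1,1)
P² = 1/5
sum k=1..2:
  [1] −1/1 = -1
  [2] +1/2 = 1/2
S = -1/2
C² = P²·S² = 1/20 ; C = -0.223607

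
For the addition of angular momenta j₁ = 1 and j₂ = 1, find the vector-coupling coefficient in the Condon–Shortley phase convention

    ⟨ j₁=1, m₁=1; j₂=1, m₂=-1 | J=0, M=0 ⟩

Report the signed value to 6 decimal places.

triangle: 2!*0!*0!/3! = 2/6
(j±m)!: 2!*0!*0!*2!*0!*0! = 4
prefactor² = (2J+1)*Δ*N² = 4/3
  k=0: +1/(0!*2!*0!*0!*0!*0!) = 1/2
Σ = 1/2  ⇒  CG² = 4/3*1/2² = 1/3
CG = +√(1/3) = +0.577350

+√(1/3) = +0.577350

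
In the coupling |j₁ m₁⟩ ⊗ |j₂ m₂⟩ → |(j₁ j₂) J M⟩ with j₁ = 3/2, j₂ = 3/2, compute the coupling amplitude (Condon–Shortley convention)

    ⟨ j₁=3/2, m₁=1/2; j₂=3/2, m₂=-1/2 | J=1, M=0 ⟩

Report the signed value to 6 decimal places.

triangle: 2!×1!×1!/5! = 2/120
(j±m)!: 2!×1!×1!×2!×1!×1! = 4
prefactor² = (2J+1)×Δ×N² = 1/5
  k=0: +1/(0!×2!×1!×1!×0!×0!) = 1/2
  k=1: −1/(1!×1!×0!×0!×1!×1!) = -1
Σ = -1/2  ⇒  CG² = 1/5×(-1/2)² = 1/20
CG = −√(1/20) = -0.223607

-0.223607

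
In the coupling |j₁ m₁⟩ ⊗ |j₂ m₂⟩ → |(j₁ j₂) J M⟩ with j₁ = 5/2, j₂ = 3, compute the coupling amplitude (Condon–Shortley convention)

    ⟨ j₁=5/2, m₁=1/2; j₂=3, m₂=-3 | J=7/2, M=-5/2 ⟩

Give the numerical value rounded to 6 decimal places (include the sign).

j₁+j₂−J=2  J+j₁−j₂=3  J−j₁+j₂=4  j₁+j₂+J+1=10
(j₁±m₁, j₂±m₂, J±M) = (3,2,0,6,1,6)
P² = 27648/7
sum k=0..0:
  [0] +1/96 = 1/96
S = 1/96
C² = P²·S² = 3/7 ; C = +0.654654

+√(3/7) = +0.654654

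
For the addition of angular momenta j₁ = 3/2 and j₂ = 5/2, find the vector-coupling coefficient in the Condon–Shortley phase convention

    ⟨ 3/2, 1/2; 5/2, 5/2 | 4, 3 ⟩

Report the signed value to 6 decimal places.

+0.612372  (= +√(3/8))

triangle: 0!·3!·5!/9! = 720/362880
(j±m)!: 2!·1!·5!·0!·7!·1! = 1209600
prefactor² = (2J+1)·Δ·N² = 21600
  k=0: +1/(0!·0!·1!·5!·2!·0!) = 1/240
Σ = 1/240  ⇒  CG² = 21600·1/240² = 3/8
CG = +√(3/8) = +0.612372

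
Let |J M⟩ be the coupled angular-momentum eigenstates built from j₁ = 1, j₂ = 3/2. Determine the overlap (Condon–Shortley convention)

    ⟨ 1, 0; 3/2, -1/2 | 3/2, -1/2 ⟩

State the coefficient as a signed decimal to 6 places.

+√(1/15) ≈ +0.258199

√[4·1!1!2!/5! · 1!1!1!2!1!2!] = √(4/15)
  +(−1)^0/∏(0,1,1,1,0,1)! = 1  (running 1)
  +(−1)^1/∏(1,0,0,0,1,2)! = -1/2  (running 1/2)
⟨..|..⟩ = √(4/15)·(1/2) = +0.258199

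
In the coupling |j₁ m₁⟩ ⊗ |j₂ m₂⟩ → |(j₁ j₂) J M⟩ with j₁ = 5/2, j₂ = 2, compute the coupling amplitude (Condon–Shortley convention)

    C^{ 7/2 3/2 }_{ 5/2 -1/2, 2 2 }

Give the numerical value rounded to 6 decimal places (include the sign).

-0.617213  (= −√(8/21))

√[8·1!4!3!/9! · 2!3!4!0!5!2!] = √(1536/7)
  +(−1)^1/∏(1,0,2,3,2,0)! = -1/24  (running -1/24)
⟨..|..⟩ = √(1536/7)·(-1/24) = -0.617213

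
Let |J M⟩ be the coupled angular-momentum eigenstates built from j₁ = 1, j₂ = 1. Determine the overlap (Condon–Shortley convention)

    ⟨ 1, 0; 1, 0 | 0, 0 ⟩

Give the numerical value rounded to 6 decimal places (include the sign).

−√(1/3) = -0.577350

j₁+j₂−J=2  J+j₁−j₂=0  J−j₁+j₂=0  j₁+j₂+J+1=3
(j₁±m₁, j₂±m₂, J±M) = (1,1,1,1,0,0)
P² = 1/3
sum k=1..1:
  [1] −1/1 = -1
S = -1
C² = P²·S² = 1/3 ; C = -0.577350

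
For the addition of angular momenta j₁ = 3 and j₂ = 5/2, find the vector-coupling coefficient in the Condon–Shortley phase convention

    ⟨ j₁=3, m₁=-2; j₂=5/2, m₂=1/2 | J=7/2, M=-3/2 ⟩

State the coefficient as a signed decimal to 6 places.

+0.308607

triangle: 2!·4!·3!/10! = 288/3628800
(j±m)!: 1!·5!·3!·2!·2!·5! = 345600
prefactor² = (2J+1)·Δ·N² = 1536/7
  k=1: −1/(1!·1!·4!·2!·0!·1!) = -1/48
  k=2: +1/(2!·0!·3!·1!·1!·2!) = 1/24
Σ = 1/48  ⇒  CG² = 1536/7·1/48² = 2/21
CG = +√(2/21) = +0.308607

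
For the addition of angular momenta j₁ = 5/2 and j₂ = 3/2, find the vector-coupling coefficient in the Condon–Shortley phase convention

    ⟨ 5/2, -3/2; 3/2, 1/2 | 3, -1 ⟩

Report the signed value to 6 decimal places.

j₁+j₂−J=1  J+j₁−j₂=4  J−j₁+j₂=2  j₁+j₂+J+1=8
(j₁±m₁, j₂±m₂, J±M) = (1,4,2,1,2,4)
P² = 96/5
sum k=0..1:
  [0] +1/48 = 1/48
  [1] −1/6 = -1/6
S = -7/48
C² = P²·S² = 49/120 ; C = -0.639010

-0.639010  (= −√(49/120))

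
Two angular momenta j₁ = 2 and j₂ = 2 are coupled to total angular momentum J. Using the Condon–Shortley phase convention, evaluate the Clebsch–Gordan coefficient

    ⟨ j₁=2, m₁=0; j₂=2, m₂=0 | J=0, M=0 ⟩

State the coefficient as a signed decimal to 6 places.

j₁+j₂−J=4  J+j₁−j₂=0  J−j₁+j₂=0  j₁+j₂+J+1=5
(j₁±m₁, j₂±m₂, J±M) = (2,2,2,2,0,0)
P² = 16/5
sum k=2..2:
  [2] +1/4 = 1/4
S = 1/4
C² = P²·S² = 1/5 ; C = +0.447214

+√(1/5) = +0.447214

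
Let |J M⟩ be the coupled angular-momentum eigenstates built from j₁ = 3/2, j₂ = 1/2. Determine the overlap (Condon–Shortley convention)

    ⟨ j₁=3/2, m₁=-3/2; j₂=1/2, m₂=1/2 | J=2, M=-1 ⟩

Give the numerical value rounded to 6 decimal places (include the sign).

j₁+j₂−J=0  J+j₁−j₂=3  J−j₁+j₂=1  j₁+j₂+J+1=5
(j₁±m₁, j₂±m₂, J±M) = (0,3,1,0,1,3)
P² = 9
sum k=0..0:
  [0] +1/6 = 1/6
S = 1/6
C² = P²·S² = 1/4 ; C = +0.500000

+0.500000  (= +√(1/4))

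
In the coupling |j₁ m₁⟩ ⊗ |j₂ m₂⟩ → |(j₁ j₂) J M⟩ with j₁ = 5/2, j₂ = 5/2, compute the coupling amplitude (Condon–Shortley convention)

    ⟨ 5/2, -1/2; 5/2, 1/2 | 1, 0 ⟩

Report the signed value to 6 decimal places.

√[3·4!1!1!/7! · 2!3!3!2!1!1!] = √(72/35)
  +(−1)^2/∏(2,2,1,1,0,0)! = 1/4  (running 1/4)
  +(−1)^3/∏(3,1,0,0,1,1)! = -1/6  (running 1/12)
⟨..|..⟩ = √(72/35)·(1/12) = +0.119523

+0.119523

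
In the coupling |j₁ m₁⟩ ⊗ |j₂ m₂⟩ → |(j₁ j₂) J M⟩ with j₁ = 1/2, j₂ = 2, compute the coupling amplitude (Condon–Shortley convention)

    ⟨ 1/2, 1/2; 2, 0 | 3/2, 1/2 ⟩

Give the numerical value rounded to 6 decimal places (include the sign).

+0.632456  (= +√(2/5))

triangle: 1!·0!·3!/5! = 6/120
(j±m)!: 1!·0!·2!·2!·2!·1! = 8
prefactor² = (2J+1)·Δ·N² = 8/5
  k=0: +1/(0!·1!·0!·2!·0!·1!) = 1/2
Σ = 1/2  ⇒  CG² = 8/5·1/2² = 2/5
CG = +√(2/5) = +0.632456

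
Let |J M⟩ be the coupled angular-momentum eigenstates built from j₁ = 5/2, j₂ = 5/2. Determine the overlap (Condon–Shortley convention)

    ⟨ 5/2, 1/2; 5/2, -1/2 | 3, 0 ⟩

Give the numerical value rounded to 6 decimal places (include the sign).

triangle: 2!×3!×3!/9! = 72/362880
(j±m)!: 3!×2!×2!×3!×3!×3! = 5184
prefactor² = (2J+1)×Δ×N² = 36/5
  k=0: +1/(0!×2!×2!×2!×1!×1!) = 1/8
  k=1: −1/(1!×1!×1!×1!×2!×2!) = -1/4
  k=2: +1/(2!×0!×0!×0!×3!×3!) = 1/72
Σ = -1/9  ⇒  CG² = 36/5×(-1/9)² = 4/45
CG = −√(4/45) = -0.298142

-0.298142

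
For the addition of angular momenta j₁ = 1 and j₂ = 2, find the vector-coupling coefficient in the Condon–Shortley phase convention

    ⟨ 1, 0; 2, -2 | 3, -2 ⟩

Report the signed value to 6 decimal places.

+0.577350  (= +√(1/3))

√[7·0!2!4!/7! · 1!1!0!4!1!5!] = √(192)
  +(−1)^0/∏(0,0,1,0,1,4)! = 1/24  (running 1/24)
⟨..|..⟩ = √(192)·(1/24) = +0.577350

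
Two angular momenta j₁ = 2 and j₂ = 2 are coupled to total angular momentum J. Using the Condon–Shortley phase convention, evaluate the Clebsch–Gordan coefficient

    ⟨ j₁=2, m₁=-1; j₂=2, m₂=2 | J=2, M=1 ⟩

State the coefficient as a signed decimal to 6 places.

triangle: 2!×2!×2!/7! = 8/5040
(j±m)!: 1!×3!×4!×0!×3!×1! = 864
prefactor² = (2J+1)×Δ×N² = 48/7
  k=2: +1/(2!×0!×1!×2!×1!×0!) = 1/4
Σ = 1/4  ⇒  CG² = 48/7×1/4² = 3/7
CG = +√(3/7) = +0.654654

+0.654654  (= +√(3/7))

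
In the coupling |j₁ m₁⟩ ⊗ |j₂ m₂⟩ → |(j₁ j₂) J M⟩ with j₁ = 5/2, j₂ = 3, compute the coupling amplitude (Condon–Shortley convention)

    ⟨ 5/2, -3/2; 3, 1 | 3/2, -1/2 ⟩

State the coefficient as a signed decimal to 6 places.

j₁+j₂−J=4  J+j₁−j₂=1  J−j₁+j₂=2  j₁+j₂+J+1=8
(j₁±m₁, j₂±m₂, J±M) = (1,4,4,2,1,2)
P² = 384/35
sum k=3..4:
  [3] −1/6 = -1/6
  [4] +1/48 = 1/48
S = -7/48
C² = P²·S² = 7/30 ; C = -0.483046

-0.483046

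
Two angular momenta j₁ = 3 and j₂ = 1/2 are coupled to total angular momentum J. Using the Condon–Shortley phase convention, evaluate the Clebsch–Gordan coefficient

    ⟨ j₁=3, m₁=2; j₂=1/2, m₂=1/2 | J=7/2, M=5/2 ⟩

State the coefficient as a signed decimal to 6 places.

+√(6/7) = +0.925820

√[8·0!6!1!/8! · 5!1!1!0!6!1!] = √(86400/7)
  +(−1)^0/∏(0,0,1,1,5,0)! = 1/120  (running 1/120)
⟨..|..⟩ = √(86400/7)·(1/120) = +0.925820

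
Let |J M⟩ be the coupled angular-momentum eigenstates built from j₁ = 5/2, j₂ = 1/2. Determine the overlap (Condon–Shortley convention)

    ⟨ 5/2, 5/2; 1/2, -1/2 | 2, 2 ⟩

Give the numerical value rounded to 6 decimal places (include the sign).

√[5·1!4!0!/6! · 5!0!0!1!4!0!] = √(480)
  +(−1)^0/∏(0,1,0,0,4,0)! = 1/24  (running 1/24)
⟨..|..⟩ = √(480)·(1/24) = +0.912871

+√(5/6) ≈ +0.912871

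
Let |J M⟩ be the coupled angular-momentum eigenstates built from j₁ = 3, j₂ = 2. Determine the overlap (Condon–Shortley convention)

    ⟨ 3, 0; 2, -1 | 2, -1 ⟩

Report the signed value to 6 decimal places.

j₁+j₂−J=3  J+j₁−j₂=3  J−j₁+j₂=1  j₁+j₂+J+1=8
(j₁±m₁, j₂±m₂, J±M) = (3,3,1,3,1,3)
P² = 81/14
sum k=0..1:
  [0] +1/36 = 1/36
  [1] −1/4 = -1/4
S = -2/9
C² = P²·S² = 2/7 ; C = -0.534522

−√(2/7) = -0.534522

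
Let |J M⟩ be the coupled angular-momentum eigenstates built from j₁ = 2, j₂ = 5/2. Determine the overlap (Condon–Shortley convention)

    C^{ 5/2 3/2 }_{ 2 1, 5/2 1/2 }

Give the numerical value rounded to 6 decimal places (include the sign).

√[6·2!2!3!/8! · 3!1!3!2!4!1!] = √(216/35)
  +(−1)^0/∏(0,2,1,3,1,0)! = 1/12  (running 1/12)
  +(−1)^1/∏(1,1,0,2,2,1)! = -1/4  (running -1/6)
⟨..|..⟩ = √(216/35)·(-1/6) = -0.414039

−√(6/35) ≈ -0.414039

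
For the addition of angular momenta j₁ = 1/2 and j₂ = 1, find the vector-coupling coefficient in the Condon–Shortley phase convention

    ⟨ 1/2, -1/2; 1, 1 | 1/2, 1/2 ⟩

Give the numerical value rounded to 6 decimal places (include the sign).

−√(2/3) ≈ -0.816497

triangle: 1!*0!*1!/3! = 1/6
(j±m)!: 0!*1!*2!*0!*1!*0! = 2
prefactor² = (2J+1)*Δ*N² = 2/3
  k=1: −1/(1!*0!*0!*1!*0!*0!) = -1
Σ = -1  ⇒  CG² = 2/3*(-1)² = 2/3
CG = −√(2/3) = -0.816497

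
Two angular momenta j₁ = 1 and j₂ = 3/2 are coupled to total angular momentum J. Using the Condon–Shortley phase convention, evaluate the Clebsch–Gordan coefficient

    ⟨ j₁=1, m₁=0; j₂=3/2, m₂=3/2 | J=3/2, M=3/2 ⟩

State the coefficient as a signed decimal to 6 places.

j₁+j₂−J=1  J+j₁−j₂=1  J−j₁+j₂=2  j₁+j₂+J+1=5
(j₁±m₁, j₂±m₂, J±M) = (1,1,3,0,3,0)
P² = 12/5
sum k=1..1:
  [1] −1/2 = -1/2
S = -1/2
C² = P²·S² = 3/5 ; C = -0.774597

−√(3/5) ≈ -0.774597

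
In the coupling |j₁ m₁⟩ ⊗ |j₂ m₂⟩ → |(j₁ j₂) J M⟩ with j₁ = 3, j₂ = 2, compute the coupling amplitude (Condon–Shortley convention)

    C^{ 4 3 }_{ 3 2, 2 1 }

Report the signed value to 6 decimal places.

triangle: 1!×5!×3!/10! = 720/3628800
(j±m)!: 5!×1!×3!×1!×7!×1! = 3628800
prefactor² = (2J+1)×Δ×N² = 6480
  k=0: +1/(0!×1!×1!×3!×4!×0!) = 1/144
  k=1: −1/(1!×0!×0!×2!×5!×1!) = -1/240
Σ = 1/360  ⇒  CG² = 6480×1/360² = 1/20
CG = +√(1/20) = +0.223607

+0.223607  (= +√(1/20))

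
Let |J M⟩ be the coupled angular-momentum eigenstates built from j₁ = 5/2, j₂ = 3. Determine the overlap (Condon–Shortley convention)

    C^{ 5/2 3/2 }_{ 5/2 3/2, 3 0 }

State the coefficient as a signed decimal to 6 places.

-0.483046

√[6·3!2!3!/9! · 4!1!3!3!4!1!] = √(864/35)
  +(−1)^0/∏(0,3,1,3,1,0)! = 1/36  (running 1/36)
  +(−1)^1/∏(1,2,0,2,2,1)! = -1/8  (running -7/72)
⟨..|..⟩ = √(864/35)·(-7/72) = -0.483046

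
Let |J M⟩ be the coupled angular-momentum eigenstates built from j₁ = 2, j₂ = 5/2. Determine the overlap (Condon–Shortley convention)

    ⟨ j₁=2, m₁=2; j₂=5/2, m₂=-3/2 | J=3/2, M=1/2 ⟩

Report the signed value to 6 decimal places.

+√(32/105) ≈ +0.552052

√[4·3!1!2!/7! · 4!0!1!4!2!1!] = √(384/35)
  +(−1)^0/∏(0,3,0,1,1,1)! = 1/6  (running 1/6)
⟨..|..⟩ = √(384/35)·(1/6) = +0.552052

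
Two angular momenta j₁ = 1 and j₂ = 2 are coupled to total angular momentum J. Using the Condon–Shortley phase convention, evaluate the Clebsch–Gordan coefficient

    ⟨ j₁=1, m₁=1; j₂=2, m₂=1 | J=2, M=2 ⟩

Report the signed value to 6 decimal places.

+√(1/3) = +0.577350

triangle: 1!*1!*3!/6! = 6/720
(j±m)!: 2!*0!*3!*1!*4!*0! = 288
prefactor² = (2J+1)*Δ*N² = 12
  k=0: +1/(0!*1!*0!*3!*1!*0!) = 1/6
Σ = 1/6  ⇒  CG² = 12*1/6² = 1/3
CG = +√(1/3) = +0.577350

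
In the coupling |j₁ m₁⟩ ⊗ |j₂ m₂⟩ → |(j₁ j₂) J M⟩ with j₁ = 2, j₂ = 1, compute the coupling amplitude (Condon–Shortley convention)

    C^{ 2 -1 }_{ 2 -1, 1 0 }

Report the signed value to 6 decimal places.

-0.408248

√[5·1!3!1!/6! · 1!3!1!1!1!3!] = √(3/2)
  +(−1)^0/∏(0,1,3,1,0,0)! = 1/6  (running 1/6)
  +(−1)^1/∏(1,0,2,0,1,1)! = -1/2  (running -1/3)
⟨..|..⟩ = √(3/2)·(-1/3) = -0.408248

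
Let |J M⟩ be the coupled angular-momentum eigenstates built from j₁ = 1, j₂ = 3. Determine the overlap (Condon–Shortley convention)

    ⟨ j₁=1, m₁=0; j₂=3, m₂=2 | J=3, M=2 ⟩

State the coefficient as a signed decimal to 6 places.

j₁+j₂−J=1  J+j₁−j₂=1  J−j₁+j₂=5  j₁+j₂+J+1=8
(j₁±m₁, j₂±m₂, J±M) = (1,1,5,1,5,1)
P² = 300
sum k=0..1:
  [0] +1/120 = 1/120
  [1] −1/24 = -1/24
S = -1/30
C² = P²·S² = 1/3 ; C = -0.577350

-0.577350  (= −√(1/3))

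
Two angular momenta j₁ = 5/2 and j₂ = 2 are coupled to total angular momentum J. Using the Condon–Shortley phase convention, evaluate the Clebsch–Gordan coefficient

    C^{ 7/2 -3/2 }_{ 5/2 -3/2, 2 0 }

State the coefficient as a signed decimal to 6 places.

-0.534522  (= −√(2/7))

j₁+j₂−J=1  J+j₁−j₂=4  J−j₁+j₂=3  j₁+j₂+J+1=9
(j₁±m₁, j₂±m₂, J±M) = (1,4,2,2,2,5)
P² = 512/7
sum k=0..1:
  [0] +1/48 = 1/48
  [1] −1/12 = -1/12
S = -1/16
C² = P²·S² = 2/7 ; C = -0.534522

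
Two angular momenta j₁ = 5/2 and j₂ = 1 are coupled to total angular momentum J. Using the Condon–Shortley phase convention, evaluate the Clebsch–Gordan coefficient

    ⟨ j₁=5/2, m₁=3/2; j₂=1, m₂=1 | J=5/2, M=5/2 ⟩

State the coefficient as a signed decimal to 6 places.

√[6·1!4!1!/7! · 4!1!2!0!5!0!] = √(1152/7)
  +(−1)^1/∏(1,0,0,1,4,0)! = -1/24  (running -1/24)
⟨..|..⟩ = √(1152/7)·(-1/24) = -0.534522

−√(2/7) ≈ -0.534522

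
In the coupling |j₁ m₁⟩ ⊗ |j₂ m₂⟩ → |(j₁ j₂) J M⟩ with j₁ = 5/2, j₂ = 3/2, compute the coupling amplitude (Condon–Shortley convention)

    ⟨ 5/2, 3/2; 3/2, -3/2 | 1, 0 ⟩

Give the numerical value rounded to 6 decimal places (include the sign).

triangle: 3!*2!*0!/6! = 12/720
(j±m)!: 4!*1!*0!*3!*1!*1! = 144
prefactor² = (2J+1)*Δ*N² = 36/5
  k=0: +1/(0!*3!*1!*0!*1!*0!) = 1/6
Σ = 1/6  ⇒  CG² = 36/5*1/6² = 1/5
CG = +√(1/5) = +0.447214

+√(1/5) = +0.447214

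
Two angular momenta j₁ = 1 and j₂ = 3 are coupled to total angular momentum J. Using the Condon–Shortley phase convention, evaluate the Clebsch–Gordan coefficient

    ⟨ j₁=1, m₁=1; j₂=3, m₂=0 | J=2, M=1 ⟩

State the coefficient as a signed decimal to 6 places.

√[5·2!0!4!/7! · 2!0!3!3!3!1!] = √(144/7)
  +(−1)^0/∏(0,2,0,3,0,1)! = 1/12  (running 1/12)
⟨..|..⟩ = √(144/7)·(1/12) = +0.377964

+0.377964  (= +√(1/7))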